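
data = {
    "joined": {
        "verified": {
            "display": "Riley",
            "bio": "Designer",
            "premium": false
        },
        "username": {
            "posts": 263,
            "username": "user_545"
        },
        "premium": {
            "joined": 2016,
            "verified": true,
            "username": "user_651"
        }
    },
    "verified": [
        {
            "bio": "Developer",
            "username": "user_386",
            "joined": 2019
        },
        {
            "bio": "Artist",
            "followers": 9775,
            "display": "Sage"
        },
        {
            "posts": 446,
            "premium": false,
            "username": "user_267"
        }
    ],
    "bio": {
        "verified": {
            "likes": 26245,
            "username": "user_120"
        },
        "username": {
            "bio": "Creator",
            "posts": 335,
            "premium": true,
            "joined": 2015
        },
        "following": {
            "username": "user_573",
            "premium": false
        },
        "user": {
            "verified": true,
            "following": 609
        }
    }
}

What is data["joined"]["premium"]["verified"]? True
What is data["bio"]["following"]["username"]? "user_573"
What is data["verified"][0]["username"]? "user_386"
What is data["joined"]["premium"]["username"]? "user_651"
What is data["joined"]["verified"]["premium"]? False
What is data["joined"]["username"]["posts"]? 263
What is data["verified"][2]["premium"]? False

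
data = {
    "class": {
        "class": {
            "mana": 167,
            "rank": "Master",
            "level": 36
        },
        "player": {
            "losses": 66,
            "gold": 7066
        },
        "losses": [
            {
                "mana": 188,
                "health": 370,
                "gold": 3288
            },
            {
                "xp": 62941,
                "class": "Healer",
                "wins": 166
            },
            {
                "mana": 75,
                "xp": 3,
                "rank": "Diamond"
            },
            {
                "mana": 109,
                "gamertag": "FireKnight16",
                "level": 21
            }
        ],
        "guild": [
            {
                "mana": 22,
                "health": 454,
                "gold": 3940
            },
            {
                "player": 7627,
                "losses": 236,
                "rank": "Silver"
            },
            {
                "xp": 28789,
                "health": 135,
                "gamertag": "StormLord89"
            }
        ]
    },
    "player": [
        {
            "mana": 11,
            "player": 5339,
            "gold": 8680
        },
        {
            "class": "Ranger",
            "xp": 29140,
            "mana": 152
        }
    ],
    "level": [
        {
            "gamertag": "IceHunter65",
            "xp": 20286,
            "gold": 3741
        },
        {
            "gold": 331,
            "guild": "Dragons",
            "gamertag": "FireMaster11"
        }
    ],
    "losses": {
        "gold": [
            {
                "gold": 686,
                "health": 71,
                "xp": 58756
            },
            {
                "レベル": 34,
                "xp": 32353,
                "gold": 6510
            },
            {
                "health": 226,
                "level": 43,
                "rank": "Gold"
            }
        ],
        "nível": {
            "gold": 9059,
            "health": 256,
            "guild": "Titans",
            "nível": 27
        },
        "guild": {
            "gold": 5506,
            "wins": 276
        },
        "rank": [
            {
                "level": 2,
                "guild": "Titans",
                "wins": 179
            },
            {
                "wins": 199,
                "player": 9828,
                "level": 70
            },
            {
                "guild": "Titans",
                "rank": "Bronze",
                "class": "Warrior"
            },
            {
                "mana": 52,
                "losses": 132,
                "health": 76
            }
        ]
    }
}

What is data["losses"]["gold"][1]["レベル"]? 34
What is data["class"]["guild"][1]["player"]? 7627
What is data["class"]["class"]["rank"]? "Master"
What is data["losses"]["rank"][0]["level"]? 2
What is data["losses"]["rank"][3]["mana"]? 52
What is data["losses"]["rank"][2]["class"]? "Warrior"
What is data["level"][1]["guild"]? "Dragons"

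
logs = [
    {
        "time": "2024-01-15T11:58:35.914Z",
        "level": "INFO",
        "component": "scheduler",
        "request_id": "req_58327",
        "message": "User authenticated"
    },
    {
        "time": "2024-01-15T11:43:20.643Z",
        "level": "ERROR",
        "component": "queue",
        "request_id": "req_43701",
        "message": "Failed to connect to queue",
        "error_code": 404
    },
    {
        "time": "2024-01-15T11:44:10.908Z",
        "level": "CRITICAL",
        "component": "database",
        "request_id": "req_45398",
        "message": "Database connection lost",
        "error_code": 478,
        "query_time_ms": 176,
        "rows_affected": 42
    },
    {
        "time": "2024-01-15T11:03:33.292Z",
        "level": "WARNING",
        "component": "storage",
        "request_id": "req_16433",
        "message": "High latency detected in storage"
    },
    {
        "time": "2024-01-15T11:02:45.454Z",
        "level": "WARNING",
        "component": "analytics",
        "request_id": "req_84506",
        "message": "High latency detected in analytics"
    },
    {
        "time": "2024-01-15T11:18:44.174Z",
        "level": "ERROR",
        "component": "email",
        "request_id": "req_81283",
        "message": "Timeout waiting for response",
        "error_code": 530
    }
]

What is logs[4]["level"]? "WARNING"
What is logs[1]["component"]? "queue"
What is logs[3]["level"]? "WARNING"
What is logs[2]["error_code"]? 478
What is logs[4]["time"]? "2024-01-15T11:02:45.454Z"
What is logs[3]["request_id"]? "req_16433"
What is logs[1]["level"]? "ERROR"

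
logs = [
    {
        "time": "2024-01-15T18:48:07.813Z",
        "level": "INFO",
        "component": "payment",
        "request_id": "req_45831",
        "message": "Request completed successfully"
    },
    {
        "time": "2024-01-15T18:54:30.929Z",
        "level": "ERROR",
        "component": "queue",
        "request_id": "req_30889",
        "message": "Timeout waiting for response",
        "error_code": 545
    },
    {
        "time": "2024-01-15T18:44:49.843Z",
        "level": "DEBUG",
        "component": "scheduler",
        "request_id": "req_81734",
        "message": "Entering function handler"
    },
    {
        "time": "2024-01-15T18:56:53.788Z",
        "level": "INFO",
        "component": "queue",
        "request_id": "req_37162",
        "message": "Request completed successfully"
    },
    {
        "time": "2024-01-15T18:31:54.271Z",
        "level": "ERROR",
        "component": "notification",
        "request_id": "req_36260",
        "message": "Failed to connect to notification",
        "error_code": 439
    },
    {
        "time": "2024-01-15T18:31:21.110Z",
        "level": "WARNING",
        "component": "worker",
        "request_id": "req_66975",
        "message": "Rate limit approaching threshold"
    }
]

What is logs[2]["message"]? "Entering function handler"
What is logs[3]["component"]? "queue"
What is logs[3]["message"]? "Request completed successfully"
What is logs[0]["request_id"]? "req_45831"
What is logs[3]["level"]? "INFO"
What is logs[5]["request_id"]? "req_66975"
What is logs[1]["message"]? "Timeout waiting for response"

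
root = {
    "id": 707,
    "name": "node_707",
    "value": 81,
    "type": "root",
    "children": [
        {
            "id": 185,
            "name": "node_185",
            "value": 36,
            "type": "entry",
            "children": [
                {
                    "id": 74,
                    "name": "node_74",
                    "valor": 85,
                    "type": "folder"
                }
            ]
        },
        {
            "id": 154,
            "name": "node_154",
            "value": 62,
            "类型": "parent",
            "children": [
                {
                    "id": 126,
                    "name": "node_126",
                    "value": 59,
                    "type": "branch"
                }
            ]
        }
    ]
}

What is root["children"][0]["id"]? 185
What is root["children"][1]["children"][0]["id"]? 126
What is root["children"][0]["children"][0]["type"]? "folder"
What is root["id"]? 707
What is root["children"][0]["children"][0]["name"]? "node_74"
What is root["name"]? "node_707"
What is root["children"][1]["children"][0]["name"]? "node_126"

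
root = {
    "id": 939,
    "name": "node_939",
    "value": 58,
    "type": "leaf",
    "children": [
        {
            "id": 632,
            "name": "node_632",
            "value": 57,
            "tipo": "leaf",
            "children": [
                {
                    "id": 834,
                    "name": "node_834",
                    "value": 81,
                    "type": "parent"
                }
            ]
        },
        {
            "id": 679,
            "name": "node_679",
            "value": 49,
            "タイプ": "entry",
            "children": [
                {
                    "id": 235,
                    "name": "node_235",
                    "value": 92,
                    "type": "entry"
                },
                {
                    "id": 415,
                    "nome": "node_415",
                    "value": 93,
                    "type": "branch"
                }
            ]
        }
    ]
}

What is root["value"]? 58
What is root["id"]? 939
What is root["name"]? "node_939"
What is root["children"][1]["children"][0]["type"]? "entry"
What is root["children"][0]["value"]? 57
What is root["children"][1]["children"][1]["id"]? 415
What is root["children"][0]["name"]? "node_632"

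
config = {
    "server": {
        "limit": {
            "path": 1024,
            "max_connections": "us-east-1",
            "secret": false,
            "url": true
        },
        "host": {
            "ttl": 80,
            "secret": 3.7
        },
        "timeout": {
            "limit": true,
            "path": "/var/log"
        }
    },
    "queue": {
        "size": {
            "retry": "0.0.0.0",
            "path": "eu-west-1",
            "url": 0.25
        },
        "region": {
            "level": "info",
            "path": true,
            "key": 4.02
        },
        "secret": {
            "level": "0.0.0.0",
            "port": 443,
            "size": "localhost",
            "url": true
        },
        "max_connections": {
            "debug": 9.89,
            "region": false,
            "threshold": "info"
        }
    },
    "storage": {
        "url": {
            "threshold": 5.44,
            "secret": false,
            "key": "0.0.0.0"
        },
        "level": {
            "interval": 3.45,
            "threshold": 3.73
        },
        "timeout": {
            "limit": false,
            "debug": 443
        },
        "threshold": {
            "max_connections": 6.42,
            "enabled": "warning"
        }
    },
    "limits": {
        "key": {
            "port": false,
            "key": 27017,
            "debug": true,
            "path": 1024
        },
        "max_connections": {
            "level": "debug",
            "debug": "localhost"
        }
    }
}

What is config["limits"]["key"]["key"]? 27017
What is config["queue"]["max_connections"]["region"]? False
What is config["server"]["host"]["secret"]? 3.7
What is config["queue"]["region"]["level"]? "info"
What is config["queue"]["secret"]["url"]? True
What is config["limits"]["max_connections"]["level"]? "debug"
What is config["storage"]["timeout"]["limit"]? False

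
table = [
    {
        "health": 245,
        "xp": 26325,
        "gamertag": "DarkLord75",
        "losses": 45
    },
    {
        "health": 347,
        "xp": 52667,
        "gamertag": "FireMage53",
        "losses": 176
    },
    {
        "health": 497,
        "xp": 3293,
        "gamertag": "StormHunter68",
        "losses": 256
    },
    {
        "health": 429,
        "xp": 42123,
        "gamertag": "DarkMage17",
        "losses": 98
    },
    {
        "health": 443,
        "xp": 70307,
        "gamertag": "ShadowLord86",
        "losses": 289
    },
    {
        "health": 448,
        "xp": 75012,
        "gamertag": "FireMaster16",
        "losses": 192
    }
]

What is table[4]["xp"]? 70307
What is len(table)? 6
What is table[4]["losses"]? 289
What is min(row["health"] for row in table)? 245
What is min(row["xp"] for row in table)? 3293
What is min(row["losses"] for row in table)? 45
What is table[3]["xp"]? 42123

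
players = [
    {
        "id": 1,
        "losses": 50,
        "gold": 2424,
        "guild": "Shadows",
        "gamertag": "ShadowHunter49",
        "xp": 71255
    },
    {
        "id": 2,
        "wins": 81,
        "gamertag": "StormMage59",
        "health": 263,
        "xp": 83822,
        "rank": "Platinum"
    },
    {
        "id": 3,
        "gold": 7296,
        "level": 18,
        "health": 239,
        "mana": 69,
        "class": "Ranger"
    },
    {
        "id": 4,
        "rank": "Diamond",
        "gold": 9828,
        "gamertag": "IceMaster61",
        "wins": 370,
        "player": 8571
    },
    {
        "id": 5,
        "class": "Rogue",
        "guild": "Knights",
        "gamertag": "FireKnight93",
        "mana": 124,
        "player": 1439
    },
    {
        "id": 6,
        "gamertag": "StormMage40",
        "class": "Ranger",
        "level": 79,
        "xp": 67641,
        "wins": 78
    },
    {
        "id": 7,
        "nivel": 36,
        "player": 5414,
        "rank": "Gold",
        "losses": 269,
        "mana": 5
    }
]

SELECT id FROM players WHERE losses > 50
[7]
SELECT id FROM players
[1, 2, 3, 4, 5, 6, 7]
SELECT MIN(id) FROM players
1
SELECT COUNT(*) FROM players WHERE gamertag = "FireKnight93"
1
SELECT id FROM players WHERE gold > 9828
[]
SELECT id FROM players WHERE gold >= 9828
[4]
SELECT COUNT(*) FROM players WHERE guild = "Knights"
1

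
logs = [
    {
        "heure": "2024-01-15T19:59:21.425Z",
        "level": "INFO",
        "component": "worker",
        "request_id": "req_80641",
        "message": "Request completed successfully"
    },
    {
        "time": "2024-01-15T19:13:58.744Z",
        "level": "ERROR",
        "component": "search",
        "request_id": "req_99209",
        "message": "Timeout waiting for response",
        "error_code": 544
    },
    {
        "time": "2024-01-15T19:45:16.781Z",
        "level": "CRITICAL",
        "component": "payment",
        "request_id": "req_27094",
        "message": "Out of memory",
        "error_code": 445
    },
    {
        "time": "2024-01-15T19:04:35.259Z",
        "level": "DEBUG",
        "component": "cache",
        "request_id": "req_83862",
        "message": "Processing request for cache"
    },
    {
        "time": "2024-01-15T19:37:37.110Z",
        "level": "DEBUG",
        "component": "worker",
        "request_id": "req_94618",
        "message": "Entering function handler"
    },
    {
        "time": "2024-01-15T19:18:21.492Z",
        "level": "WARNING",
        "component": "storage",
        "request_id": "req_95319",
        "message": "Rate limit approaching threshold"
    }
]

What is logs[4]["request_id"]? "req_94618"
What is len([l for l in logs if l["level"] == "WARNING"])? 1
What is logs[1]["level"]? "ERROR"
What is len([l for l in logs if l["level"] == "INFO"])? 1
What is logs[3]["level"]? "DEBUG"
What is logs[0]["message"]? "Request completed successfully"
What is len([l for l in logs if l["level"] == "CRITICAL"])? 1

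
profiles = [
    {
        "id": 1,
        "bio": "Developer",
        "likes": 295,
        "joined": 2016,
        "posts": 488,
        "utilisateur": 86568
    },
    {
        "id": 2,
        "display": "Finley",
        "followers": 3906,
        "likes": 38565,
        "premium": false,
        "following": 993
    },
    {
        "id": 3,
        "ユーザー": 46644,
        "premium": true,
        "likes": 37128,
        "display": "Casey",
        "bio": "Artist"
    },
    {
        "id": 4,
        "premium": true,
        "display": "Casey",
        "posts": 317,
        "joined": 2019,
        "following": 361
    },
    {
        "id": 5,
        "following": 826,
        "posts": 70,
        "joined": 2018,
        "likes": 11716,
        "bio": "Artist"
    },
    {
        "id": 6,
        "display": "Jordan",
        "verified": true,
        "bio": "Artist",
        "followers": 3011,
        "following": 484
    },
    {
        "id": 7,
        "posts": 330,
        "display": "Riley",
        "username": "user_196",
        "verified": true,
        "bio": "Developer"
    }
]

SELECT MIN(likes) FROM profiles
295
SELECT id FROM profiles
[1, 2, 3, 4, 5, 6, 7]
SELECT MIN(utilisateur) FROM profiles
86568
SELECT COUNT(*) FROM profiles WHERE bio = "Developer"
2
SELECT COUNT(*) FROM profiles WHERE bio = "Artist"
3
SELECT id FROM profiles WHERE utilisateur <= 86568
[1]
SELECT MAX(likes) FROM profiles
38565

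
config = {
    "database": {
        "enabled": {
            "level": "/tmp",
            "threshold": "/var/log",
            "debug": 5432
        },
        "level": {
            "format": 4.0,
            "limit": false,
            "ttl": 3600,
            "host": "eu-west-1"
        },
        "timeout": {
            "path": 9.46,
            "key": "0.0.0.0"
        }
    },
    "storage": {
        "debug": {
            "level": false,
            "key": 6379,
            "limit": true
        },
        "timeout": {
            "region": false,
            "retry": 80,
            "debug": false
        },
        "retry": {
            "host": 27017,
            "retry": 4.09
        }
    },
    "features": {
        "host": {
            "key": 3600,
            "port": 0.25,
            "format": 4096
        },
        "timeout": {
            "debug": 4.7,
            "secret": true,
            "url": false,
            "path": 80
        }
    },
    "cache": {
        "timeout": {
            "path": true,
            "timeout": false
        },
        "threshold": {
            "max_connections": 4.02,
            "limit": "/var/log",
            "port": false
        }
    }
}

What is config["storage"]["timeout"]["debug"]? False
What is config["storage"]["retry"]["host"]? 27017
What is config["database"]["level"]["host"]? "eu-west-1"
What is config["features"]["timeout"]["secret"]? True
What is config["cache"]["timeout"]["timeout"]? False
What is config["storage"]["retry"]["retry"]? 4.09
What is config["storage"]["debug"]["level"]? False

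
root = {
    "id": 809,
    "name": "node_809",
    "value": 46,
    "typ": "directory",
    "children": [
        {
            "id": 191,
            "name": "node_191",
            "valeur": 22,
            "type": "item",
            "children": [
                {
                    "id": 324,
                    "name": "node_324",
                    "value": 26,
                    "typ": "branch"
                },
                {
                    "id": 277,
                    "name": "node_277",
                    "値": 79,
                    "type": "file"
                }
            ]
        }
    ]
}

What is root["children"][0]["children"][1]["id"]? 277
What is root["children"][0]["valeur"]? 22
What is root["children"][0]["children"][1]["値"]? 79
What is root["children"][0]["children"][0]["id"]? 324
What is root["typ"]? "directory"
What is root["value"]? 46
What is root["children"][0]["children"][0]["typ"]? "branch"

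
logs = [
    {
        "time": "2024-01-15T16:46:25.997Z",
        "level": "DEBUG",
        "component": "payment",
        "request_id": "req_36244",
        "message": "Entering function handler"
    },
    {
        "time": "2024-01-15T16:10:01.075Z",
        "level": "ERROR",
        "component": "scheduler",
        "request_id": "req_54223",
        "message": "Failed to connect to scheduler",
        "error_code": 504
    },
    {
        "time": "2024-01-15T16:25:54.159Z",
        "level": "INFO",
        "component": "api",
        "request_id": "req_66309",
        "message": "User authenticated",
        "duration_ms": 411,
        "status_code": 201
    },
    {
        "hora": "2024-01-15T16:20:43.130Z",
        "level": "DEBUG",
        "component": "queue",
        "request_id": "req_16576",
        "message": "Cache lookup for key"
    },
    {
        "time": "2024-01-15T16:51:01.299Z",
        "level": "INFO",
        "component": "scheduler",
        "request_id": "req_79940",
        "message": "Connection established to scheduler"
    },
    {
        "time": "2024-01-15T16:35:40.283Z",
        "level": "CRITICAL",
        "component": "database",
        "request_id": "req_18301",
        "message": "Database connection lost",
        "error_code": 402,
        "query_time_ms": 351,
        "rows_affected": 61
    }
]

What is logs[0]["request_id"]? "req_36244"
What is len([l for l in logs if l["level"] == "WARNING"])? 0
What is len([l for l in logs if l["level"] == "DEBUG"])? 2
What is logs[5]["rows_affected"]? 61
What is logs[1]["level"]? "ERROR"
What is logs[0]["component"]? "payment"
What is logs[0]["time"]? "2024-01-15T16:46:25.997Z"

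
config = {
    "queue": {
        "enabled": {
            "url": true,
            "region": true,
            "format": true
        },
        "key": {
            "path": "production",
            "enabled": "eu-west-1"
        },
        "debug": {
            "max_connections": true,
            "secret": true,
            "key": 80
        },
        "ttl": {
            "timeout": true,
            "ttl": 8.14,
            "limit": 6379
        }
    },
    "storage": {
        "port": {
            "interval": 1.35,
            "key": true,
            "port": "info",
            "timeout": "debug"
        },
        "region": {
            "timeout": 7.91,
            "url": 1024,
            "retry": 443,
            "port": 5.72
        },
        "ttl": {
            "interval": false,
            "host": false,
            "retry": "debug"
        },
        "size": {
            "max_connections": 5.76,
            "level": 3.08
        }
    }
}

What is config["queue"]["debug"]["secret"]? True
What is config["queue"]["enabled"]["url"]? True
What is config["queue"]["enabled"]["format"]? True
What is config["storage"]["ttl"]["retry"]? "debug"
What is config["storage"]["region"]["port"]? 5.72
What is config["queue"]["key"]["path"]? "production"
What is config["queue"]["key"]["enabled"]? "eu-west-1"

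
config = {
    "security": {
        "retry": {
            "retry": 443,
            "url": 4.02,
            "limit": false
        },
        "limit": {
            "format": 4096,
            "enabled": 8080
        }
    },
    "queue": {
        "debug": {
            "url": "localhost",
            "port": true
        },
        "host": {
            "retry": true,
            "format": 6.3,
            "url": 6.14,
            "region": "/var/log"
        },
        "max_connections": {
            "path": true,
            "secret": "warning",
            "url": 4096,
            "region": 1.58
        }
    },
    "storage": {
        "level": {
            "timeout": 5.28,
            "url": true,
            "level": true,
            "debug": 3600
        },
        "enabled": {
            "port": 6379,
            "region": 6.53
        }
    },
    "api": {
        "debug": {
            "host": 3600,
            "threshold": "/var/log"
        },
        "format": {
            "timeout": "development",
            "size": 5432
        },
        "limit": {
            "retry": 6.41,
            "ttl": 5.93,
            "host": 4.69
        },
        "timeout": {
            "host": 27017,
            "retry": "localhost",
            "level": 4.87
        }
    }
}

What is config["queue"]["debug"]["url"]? "localhost"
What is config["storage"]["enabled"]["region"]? 6.53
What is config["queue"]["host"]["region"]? "/var/log"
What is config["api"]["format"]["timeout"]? "development"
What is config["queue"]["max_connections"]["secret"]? "warning"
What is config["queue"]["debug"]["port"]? True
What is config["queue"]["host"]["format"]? 6.3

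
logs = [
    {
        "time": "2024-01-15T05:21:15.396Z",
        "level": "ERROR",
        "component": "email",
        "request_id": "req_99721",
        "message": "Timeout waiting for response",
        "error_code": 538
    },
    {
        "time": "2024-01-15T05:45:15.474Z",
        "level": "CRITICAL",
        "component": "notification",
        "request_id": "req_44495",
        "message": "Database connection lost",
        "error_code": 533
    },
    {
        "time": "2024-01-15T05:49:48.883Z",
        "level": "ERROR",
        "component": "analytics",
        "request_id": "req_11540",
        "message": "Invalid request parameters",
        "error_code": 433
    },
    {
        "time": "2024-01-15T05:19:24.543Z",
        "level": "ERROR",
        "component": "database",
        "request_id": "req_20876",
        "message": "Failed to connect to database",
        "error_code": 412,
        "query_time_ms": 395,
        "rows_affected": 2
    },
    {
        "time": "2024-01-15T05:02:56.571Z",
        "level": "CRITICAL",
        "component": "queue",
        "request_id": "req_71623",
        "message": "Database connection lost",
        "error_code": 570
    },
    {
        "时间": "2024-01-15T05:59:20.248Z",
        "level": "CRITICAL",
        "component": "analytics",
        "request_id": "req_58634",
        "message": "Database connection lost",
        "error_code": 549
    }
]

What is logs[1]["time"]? "2024-01-15T05:45:15.474Z"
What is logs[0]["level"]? "ERROR"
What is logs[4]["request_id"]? "req_71623"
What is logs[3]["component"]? "database"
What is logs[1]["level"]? "CRITICAL"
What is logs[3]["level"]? "ERROR"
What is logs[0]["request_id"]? "req_99721"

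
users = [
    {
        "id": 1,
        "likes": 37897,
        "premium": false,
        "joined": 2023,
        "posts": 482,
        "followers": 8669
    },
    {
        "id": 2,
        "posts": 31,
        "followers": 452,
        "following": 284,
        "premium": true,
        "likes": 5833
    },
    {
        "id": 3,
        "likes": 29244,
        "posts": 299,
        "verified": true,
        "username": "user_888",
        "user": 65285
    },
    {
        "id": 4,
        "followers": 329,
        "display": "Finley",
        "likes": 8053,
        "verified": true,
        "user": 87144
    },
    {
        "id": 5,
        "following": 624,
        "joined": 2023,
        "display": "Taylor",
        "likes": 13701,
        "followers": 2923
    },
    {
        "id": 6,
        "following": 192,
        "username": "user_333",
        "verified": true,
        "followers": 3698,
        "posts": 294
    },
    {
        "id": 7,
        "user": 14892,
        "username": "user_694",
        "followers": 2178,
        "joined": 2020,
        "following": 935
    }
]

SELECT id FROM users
[1, 2, 3, 4, 5, 6, 7]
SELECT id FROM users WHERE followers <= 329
[4]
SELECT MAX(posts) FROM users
482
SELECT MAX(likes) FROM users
37897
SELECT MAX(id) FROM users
7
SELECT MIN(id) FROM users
1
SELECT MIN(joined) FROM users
2020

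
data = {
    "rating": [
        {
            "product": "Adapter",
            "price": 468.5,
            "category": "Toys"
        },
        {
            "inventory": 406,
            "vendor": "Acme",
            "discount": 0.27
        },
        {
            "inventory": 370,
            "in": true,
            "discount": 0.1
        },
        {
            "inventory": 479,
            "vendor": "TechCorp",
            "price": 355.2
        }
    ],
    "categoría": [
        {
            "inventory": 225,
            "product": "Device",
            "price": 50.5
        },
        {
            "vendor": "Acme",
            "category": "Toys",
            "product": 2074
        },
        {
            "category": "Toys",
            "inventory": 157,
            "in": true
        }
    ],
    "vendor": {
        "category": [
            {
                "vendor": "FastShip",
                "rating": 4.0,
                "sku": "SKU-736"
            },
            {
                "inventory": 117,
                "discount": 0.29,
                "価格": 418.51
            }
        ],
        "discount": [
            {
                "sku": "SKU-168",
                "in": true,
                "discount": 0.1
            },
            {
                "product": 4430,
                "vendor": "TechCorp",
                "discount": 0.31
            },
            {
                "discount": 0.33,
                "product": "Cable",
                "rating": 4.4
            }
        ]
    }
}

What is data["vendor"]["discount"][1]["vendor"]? "TechCorp"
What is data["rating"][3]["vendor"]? "TechCorp"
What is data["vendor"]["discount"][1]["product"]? 4430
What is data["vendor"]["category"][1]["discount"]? 0.29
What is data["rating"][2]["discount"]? 0.1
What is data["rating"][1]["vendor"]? "Acme"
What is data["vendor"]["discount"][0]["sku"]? "SKU-168"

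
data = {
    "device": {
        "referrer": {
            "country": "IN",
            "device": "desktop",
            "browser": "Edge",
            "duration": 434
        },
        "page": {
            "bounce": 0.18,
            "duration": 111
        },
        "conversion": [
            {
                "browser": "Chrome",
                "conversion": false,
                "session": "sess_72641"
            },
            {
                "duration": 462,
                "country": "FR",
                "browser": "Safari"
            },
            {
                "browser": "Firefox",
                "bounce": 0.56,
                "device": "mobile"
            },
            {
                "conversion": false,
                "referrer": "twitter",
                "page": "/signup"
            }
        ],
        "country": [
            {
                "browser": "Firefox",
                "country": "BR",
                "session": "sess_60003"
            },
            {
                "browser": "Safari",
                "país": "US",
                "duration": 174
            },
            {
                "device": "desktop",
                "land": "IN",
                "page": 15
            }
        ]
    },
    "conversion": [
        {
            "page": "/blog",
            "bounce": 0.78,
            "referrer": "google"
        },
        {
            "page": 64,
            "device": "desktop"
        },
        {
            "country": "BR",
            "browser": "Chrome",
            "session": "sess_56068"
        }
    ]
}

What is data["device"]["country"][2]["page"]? 15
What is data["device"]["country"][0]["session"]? "sess_60003"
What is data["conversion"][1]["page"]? 64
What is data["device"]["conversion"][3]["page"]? "/signup"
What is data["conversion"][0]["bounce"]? 0.78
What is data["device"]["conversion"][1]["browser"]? "Safari"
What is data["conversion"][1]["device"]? "desktop"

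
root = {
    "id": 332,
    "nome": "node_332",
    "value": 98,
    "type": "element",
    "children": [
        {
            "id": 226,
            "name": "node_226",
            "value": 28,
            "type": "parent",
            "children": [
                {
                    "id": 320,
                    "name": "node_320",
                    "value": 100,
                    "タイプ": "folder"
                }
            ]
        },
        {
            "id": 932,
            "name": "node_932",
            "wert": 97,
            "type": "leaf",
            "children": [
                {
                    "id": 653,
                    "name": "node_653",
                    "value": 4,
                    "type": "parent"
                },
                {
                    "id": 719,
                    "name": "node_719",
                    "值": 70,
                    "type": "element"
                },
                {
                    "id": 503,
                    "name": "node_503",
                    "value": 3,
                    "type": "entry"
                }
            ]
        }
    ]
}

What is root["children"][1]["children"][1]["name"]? "node_719"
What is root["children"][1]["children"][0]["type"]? "parent"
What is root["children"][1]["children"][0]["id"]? 653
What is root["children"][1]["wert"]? 97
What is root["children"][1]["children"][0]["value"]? 4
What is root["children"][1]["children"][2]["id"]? 503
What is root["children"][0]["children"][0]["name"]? "node_320"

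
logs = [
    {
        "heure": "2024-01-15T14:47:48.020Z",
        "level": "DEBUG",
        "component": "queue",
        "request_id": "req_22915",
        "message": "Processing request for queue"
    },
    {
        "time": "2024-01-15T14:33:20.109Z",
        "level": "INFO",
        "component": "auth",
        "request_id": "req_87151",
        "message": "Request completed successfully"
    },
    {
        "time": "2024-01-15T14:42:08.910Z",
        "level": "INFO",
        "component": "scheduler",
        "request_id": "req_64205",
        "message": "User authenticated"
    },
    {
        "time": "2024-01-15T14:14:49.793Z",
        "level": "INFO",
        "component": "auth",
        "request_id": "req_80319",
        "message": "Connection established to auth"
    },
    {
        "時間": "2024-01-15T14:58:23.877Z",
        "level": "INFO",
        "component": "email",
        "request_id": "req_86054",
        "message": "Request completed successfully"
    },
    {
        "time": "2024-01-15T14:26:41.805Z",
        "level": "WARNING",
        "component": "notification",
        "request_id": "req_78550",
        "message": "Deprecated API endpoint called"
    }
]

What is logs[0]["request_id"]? "req_22915"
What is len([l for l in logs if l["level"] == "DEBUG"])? 1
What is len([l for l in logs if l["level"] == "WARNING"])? 1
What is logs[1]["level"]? "INFO"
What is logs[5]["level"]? "WARNING"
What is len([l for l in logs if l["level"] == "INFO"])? 4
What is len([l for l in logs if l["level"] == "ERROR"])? 0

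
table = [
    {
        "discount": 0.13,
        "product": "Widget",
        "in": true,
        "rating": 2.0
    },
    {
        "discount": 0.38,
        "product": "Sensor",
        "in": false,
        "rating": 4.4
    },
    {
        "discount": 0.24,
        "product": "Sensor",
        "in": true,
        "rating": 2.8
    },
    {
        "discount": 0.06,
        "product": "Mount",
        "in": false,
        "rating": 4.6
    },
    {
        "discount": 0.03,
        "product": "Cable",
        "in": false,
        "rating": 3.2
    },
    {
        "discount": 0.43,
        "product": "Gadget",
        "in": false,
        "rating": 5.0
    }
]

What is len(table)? 6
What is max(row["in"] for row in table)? True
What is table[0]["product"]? "Widget"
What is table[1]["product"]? "Sensor"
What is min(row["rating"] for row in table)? 2.0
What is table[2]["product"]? "Sensor"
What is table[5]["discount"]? 0.43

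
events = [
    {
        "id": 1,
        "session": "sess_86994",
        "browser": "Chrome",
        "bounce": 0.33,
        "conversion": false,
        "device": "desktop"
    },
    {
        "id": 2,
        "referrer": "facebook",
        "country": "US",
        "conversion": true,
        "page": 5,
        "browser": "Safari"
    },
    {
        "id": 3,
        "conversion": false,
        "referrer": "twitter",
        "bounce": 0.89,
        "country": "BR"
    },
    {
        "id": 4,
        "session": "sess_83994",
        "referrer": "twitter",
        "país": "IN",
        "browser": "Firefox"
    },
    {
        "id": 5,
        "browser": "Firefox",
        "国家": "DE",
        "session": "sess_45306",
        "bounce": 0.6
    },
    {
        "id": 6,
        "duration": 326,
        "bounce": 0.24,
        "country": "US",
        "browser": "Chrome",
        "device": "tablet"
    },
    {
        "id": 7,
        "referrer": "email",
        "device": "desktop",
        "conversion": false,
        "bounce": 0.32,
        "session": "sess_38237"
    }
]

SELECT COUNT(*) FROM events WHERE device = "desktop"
2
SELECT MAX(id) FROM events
7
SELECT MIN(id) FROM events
1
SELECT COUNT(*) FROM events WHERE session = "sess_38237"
1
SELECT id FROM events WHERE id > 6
[7]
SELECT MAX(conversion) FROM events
True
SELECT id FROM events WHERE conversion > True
[]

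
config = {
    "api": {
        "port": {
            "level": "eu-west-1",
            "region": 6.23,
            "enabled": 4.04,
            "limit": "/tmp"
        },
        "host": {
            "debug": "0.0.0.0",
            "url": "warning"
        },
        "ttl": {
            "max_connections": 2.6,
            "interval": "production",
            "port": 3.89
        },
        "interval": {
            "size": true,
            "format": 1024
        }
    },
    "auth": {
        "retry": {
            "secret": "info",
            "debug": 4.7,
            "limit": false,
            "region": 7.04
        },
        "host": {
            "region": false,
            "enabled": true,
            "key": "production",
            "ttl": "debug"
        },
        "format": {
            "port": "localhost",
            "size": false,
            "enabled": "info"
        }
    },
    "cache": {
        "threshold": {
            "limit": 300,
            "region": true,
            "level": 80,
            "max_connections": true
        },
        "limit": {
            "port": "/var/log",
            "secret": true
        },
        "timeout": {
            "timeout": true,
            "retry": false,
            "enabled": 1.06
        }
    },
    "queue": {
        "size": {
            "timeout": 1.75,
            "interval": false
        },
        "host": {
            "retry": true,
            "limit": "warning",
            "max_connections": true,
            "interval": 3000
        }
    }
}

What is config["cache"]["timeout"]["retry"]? False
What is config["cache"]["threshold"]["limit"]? 300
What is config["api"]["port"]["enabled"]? 4.04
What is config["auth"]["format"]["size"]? False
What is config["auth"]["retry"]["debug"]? 4.7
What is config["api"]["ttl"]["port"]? 3.89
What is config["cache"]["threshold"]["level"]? 80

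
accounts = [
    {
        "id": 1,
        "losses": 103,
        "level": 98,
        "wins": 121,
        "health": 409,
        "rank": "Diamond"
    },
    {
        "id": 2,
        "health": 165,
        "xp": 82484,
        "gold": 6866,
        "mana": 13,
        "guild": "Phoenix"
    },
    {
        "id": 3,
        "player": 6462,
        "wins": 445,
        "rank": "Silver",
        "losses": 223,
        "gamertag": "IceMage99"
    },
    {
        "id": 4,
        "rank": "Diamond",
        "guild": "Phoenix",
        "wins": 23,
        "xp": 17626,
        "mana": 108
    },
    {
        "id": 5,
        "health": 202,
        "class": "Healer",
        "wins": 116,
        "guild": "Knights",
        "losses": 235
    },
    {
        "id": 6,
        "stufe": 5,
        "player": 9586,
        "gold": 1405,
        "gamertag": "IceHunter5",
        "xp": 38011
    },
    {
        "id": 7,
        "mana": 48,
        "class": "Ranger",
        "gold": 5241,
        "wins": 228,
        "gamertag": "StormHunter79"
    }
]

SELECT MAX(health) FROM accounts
409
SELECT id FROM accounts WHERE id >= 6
[6, 7]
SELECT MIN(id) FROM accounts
1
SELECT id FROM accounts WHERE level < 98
[]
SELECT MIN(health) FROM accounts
165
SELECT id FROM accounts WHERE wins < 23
[]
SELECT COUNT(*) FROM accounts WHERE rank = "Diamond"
2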